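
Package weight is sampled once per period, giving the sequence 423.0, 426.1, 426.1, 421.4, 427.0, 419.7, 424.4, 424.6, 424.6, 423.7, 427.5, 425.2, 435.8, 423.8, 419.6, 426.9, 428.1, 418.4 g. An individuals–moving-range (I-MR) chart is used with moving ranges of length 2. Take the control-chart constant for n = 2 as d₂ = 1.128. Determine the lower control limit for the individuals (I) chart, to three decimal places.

X̄ = (423.0 + 426.1 + 426.1 + 421.4 + 427.0 + 419.7 + 424.4 + 424.6 + 424.6 + 423.7 + 427.5 + 425.2 + 435.8 + 423.8 + 419.6 + 426.9 + 428.1 + 418.4) / 18 = 424.7722
Moving ranges: 3.1, 0.0, 4.7, 5.6, 7.3, 4.7, 0.2, 0.0, 0.9, 3.8, 2.3, 10.6, 12.0, 4.2, 7.3, 1.2, 9.7; M̄R̄ = 77.6000 / 17 = 4.5647
LCL = X̄ − 3·M̄R̄/d₂ = 424.7722 − 3 × 4.5647 / 1.128 = 412.6320

412.632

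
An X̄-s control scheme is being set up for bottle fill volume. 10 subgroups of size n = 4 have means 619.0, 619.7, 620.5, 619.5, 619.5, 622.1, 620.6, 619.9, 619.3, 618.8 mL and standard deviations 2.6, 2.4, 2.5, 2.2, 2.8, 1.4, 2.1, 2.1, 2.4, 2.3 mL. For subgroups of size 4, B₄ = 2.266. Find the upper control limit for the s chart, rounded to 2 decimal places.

5.17

s̄ = (2.6 + 2.4 + 2.5 + 2.2 + 2.8 + 1.4 + 2.1 + 2.1 + 2.4 + 2.3) / 10 = 2.2800
UCL_s = B₄·s̄ = 2.266 × 2.2800 = 5.1665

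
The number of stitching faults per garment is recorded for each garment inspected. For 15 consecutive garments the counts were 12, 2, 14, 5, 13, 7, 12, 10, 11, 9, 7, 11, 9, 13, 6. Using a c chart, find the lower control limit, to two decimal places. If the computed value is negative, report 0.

0.20

c̄ = (12 + 2 + 14 + 5 + 13 + 7 + 12 + 10 + 11 + 9 + 7 + 11 + 9 + 13 + 6) / 15 = 141 / 15 = 9.4000
LCL = c̄ − 3√c̄ = 9.4000 − 3 × 3.0659 = 0.2022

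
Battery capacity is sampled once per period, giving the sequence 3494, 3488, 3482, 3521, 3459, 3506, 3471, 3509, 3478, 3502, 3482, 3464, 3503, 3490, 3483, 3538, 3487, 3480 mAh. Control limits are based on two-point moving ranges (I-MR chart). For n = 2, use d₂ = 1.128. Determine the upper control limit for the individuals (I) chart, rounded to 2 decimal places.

3568.85

X̄ = (3494 + 3488 + 3482 + 3521 + 3459 + 3506 + 3471 + 3509 + 3478 + 3502 + 3482 + 3464 + 3503 + 3490 + 3483 + 3538 + 3487 + 3480) / 18 = 3490.9444
Moving ranges: 6, 6, 39, 62, 47, 35, 38, 31, 24, 20, 18, 39, 13, 7, 55, 51, 7; M̄R̄ = 498.0000 / 17 = 29.2941
UCL = X̄ + 3·M̄R̄/d₂ = 3490.9444 + 3 × 29.2941 / 1.128 = 3568.8543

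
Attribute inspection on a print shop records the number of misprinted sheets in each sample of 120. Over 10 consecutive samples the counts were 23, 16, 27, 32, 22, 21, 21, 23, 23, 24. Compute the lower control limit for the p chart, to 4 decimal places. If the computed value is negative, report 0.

p̄ = Σdᵢ / (k·n) = 232 / (10 × 120) = 0.19333
LCL = p̄ − 3·√(p̄(1−p̄)/n) = 0.19333 − 3 × 0.03605 = 0.08518

0.0852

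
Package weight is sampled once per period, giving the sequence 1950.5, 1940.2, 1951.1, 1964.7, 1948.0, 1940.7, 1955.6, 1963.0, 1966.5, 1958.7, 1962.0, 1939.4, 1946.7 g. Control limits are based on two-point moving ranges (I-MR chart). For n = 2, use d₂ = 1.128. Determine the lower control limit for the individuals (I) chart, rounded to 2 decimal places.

X̄ = (1950.5 + 1940.2 + 1951.1 + 1964.7 + 1948.0 + 1940.7 + 1955.6 + 1963.0 + 1966.5 + 1958.7 + 1962.0 + 1939.4 + 1946.7) / 13 = 1952.8538
Moving ranges: 10.3, 10.9, 13.6, 16.7, 7.3, 14.9, 7.4, 3.5, 7.8, 3.3, 22.6, 7.3; M̄R̄ = 125.6000 / 12 = 10.4667
LCL = X̄ − 3·M̄R̄/d₂ = 1952.8538 − 3 × 10.4667 / 1.128 = 1925.0170

1925.02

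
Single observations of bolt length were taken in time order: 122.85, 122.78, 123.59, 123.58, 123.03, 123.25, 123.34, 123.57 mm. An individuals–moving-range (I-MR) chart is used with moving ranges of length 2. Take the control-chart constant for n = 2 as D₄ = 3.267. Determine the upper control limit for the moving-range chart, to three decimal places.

Moving ranges: 0.07, 0.81, 0.01, 0.55, 0.22, 0.09, 0.23; M̄R̄ = 1.9800 / 7 = 0.2829
UCL_MR = D₄·M̄R̄ = 3.267 × 0.2829 = 0.9241

0.924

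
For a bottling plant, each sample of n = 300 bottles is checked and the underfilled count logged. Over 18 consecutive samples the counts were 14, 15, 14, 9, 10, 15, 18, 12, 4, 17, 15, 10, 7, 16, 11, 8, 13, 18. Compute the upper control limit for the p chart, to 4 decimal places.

0.0765

p̄ = Σdᵢ / (k·n) = 226 / (18 × 300) = 0.04185
UCL = p̄ + 3·√(p̄(1−p̄)/n) = 0.04185 + 3 × √(0.04185×0.95815/300) = 0.04185 + 3 × 0.01156 = 0.07654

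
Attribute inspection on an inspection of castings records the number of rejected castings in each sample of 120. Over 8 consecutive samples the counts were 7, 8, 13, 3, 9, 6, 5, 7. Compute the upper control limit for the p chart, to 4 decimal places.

0.1257

p̄ = Σdᵢ / (k·n) = 58 / (8 × 120) = 0.06042
UCL = p̄ + 3·√(p̄(1−p̄)/n) = 0.06042 + 3 × √(0.06042×0.93958/120) = 0.06042 + 3 × 0.02175 = 0.12567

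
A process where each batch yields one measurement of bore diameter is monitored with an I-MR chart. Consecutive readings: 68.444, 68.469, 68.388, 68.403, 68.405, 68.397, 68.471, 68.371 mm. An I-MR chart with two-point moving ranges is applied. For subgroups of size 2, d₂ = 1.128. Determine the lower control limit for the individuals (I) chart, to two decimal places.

68.30

X̄ = (68.444 + 68.469 + 68.388 + 68.403 + 68.405 + 68.397 + 68.471 + 68.371) / 8 = 68.4185
Moving ranges: 0.025, 0.081, 0.015, 0.002, 0.008, 0.074, 0.100; M̄R̄ = 0.3050 / 7 = 0.0436
LCL = X̄ − 3·M̄R̄/d₂ = 68.4185 − 3 × 0.0436 / 1.128 = 68.3026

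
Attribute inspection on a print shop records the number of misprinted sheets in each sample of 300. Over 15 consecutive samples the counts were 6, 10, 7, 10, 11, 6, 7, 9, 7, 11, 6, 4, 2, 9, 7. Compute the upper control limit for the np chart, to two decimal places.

p̄ = Σdᵢ / (k·n) = 112 / (15 × 300) = 0.02489
UCL = np̄ + 3·√(np̄(1−p̄)) = 7.4667 + 3 × √(7.4667×0.97511) = 7.4667 + 3 × 2.6983 = 15.5616

15.56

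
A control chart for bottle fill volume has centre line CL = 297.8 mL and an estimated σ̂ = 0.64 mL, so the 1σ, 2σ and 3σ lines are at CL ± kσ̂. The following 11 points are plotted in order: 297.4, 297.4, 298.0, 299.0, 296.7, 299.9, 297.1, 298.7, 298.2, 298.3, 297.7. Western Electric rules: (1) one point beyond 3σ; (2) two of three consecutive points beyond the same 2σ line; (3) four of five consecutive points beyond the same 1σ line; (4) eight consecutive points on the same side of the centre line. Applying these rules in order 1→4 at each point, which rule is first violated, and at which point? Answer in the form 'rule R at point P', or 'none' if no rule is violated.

Zone of each point (C = within 1σ̂, B = 1σ̂–2σ̂, A = 2σ̂–3σ̂, * = beyond 3σ̂; sign = side of CL): 1:-C, 2:-C, 3:+C, 4:+B, 5:-B, 6:+*, 7:-B, 8:+B, 9:+C, 10:+C, 11:-C
Rule 1 (one point beyond the 3σ limits) is satisfied at point 6.

rule 1 at point 6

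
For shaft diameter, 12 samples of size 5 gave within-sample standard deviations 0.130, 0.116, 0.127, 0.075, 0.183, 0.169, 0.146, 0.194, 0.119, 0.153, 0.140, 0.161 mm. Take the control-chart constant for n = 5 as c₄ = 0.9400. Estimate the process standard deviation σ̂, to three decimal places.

s̄ = (0.130 + 0.116 + 0.127 + 0.075 + 0.183 + 0.169 + 0.146 + 0.194 + 0.119 + 0.153 + 0.140 + 0.161) / 12 = 0.1428
σ̂ = s̄ / c₄ = 0.1428 / 0.9400 = 0.1519

0.152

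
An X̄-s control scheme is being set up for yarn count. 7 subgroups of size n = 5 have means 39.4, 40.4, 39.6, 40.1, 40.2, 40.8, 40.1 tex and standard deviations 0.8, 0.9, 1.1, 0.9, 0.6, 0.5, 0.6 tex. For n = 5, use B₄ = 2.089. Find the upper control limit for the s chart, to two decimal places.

s̄ = (0.8 + 0.9 + 1.1 + 0.9 + 0.6 + 0.5 + 0.6) / 7 = 0.7714
UCL_s = B₄·s̄ = 2.089 × 0.7714 = 1.6115

1.61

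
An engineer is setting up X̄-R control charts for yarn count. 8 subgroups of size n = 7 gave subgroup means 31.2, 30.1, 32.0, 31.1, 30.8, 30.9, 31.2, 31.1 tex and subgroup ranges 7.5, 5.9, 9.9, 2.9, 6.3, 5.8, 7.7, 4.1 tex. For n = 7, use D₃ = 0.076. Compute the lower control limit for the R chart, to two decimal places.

R̄ = (7.5 + 5.9 + 9.9 + 2.9 + 6.3 + 5.8 + 7.7 + 4.1) / 8 = 50.1000 / 8 = 6.2625
LCL_R = D₃·R̄ = 0.076 × 6.2625 = 0.4759

0.48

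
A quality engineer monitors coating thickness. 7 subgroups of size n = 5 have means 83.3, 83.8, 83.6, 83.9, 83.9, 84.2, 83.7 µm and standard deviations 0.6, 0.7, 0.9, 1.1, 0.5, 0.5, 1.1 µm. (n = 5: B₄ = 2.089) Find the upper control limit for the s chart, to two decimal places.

s̄ = (0.6 + 0.7 + 0.9 + 1.1 + 0.5 + 0.5 + 1.1) / 7 = 0.7714
UCL_s = B₄·s̄ = 2.089 × 0.7714 = 1.6115

1.61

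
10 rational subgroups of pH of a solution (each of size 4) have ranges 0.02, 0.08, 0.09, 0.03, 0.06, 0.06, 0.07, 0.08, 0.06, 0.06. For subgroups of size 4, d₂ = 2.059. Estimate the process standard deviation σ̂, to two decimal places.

R̄ = (0.02 + 0.08 + 0.09 + 0.03 + 0.06 + 0.06 + 0.07 + 0.08 + 0.06 + 0.06) / 10 = 0.0610
σ̂ = R̄ / d₂ = 0.0610 / 2.059 = 0.0296

0.03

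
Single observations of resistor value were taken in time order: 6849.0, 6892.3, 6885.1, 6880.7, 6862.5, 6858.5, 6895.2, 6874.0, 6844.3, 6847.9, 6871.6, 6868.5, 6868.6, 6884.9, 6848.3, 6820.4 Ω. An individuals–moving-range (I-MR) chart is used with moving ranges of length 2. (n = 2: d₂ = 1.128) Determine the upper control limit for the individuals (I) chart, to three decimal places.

6914.674

X̄ = (6849.0 + 6892.3 + 6885.1 + 6880.7 + 6862.5 + 6858.5 + 6895.2 + 6874.0 + 6844.3 + 6847.9 + 6871.6 + 6868.5 + 6868.6 + 6884.9 + 6848.3 + 6820.4) / 16 = 6865.7375
Moving ranges: 43.3, 7.2, 4.4, 18.2, 4.0, 36.7, 21.2, 29.7, 3.6, 23.7, 3.1, 0.1, 16.3, 36.6, 27.9; M̄R̄ = 276.0000 / 15 = 18.4000
UCL = X̄ + 3·M̄R̄/d₂ = 6865.7375 + 3 × 18.4000 / 1.128 = 6914.6737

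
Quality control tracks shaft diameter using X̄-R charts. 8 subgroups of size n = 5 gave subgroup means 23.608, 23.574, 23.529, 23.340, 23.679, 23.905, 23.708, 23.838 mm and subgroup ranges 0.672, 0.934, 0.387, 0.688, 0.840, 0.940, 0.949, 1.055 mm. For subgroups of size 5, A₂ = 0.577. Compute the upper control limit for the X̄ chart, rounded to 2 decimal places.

24.11

X̄̄ = (23.608 + 23.574 + 23.529 + 23.340 + 23.679 + 23.905 + 23.708 + 23.838) / 8 = 189.1810 / 8 = 23.6476
R̄ = (0.672 + 0.934 + 0.387 + 0.688 + 0.840 + 0.940 + 0.949 + 1.055) / 8 = 6.4650 / 8 = 0.8081
UCL = X̄̄ + A₂·R̄ = 23.6476 + 0.577 × 0.8081 = 24.1139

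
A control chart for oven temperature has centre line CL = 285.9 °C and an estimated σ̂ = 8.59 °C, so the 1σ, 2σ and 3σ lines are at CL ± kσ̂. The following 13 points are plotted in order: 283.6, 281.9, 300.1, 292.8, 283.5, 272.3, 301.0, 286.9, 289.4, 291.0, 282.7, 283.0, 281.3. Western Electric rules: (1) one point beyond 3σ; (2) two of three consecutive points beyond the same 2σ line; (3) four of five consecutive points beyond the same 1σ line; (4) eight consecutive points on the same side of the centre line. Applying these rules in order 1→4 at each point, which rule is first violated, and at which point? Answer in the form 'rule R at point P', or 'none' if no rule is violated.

Zone of each point (C = within 1σ̂, B = 1σ̂–2σ̂, A = 2σ̂–3σ̂, * = beyond 3σ̂; sign = side of CL): 1:-C, 2:-C, 3:+B, 4:+C, 5:-C, 6:-B, 7:+B, 8:+C, 9:+C, 10:+C, 11:-C, 12:-C, 13:-C
No rule fires across all 13 points.

none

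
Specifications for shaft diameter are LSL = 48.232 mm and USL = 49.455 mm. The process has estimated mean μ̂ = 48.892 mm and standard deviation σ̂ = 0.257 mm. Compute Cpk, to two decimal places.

Cpu = (USL − μ̂) / (3σ̂) = (49.455 − 48.892) / (3 × 0.257) = 0.7302; Cpl = (μ̂ − LSL) / (3σ̂) = (48.892 − 48.232) / (3 × 0.257) = 0.8560; Cpk = min(Cpu, Cpl) = 0.7302

0.73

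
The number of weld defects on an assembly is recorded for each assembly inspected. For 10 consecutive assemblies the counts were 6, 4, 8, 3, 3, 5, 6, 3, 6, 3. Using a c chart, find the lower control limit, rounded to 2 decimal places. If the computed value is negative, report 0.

0.00

c̄ = (6 + 4 + 8 + 3 + 3 + 5 + 6 + 3 + 6 + 3) / 10 = 47 / 10 = 4.7000
LCL = c̄ − 3√c̄ = 4.7000 − 3 × 2.1679 = -1.8038 → 0 (cannot be negative)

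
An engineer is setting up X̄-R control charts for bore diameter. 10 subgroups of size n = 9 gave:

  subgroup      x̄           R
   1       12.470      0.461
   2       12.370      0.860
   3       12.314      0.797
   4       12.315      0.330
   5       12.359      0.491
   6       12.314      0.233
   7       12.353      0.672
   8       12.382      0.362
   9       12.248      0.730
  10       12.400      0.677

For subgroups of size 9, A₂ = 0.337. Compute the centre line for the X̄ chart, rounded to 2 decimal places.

X̄̄ = (12.470 + 12.370 + 12.314 + 12.315 + 12.359 + 12.314 + 12.353 + 12.382 + 12.248 + 12.400) / 10 = 123.5250 / 10 = 12.3525
CL = X̄̄ = 12.3525

12.35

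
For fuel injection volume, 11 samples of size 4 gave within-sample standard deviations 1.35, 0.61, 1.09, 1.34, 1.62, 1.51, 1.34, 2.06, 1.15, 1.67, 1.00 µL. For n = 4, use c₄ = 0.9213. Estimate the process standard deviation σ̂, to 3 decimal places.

s̄ = (1.35 + 0.61 + 1.09 + 1.34 + 1.62 + 1.51 + 1.34 + 2.06 + 1.15 + 1.67 + 1.00) / 11 = 1.3400
σ̂ = s̄ / c₄ = 1.3400 / 0.9213 = 1.4545

1.454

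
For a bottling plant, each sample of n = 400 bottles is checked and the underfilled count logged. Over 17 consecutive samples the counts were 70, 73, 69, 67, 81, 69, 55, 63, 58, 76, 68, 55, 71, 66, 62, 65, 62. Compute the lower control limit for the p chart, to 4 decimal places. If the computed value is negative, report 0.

p̄ = Σdᵢ / (k·n) = 1130 / (17 × 400) = 0.16618
LCL = p̄ − 3·√(p̄(1−p̄)/n) = 0.16618 − 3 × 0.01861 = 0.11034

0.1103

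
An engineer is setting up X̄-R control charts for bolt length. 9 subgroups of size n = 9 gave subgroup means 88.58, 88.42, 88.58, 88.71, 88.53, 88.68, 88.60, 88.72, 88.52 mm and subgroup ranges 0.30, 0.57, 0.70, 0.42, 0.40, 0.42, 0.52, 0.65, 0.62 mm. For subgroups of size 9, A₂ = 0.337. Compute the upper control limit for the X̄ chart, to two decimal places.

X̄̄ = (88.58 + 88.42 + 88.58 + 88.71 + 88.53 + 88.68 + 88.60 + 88.72 + 88.52) / 9 = 797.3400 / 9 = 88.5933
R̄ = (0.30 + 0.57 + 0.70 + 0.42 + 0.40 + 0.42 + 0.52 + 0.65 + 0.62) / 9 = 4.6000 / 9 = 0.5111
UCL = X̄̄ + A₂·R̄ = 88.5933 + 0.337 × 0.5111 = 88.7656

88.77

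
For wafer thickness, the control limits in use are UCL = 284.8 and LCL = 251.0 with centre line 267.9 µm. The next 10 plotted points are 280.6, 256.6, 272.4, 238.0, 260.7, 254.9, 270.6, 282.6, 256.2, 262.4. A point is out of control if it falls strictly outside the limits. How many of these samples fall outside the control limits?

Compare each point to [251.0, 284.8]: sample 4 = 238.0 < LCL.

1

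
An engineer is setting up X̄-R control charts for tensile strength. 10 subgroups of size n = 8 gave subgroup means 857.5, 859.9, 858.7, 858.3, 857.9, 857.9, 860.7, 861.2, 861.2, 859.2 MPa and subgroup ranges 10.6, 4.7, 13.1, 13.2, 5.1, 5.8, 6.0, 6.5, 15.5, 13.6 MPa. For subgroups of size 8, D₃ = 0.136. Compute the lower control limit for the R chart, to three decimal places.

1.280

R̄ = (10.6 + 4.7 + 13.1 + 13.2 + 5.1 + 5.8 + 6.0 + 6.5 + 15.5 + 13.6) / 10 = 94.1000 / 10 = 9.4100
LCL_R = D₃·R̄ = 0.136 × 9.4100 = 1.2798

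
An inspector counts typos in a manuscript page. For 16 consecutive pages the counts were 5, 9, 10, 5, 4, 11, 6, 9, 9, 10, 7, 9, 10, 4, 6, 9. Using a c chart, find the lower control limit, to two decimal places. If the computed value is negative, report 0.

0.00

c̄ = (5 + 9 + 10 + 5 + 4 + 11 + 6 + 9 + 9 + 10 + 7 + 9 + 10 + 4 + 6 + 9) / 16 = 123 / 16 = 7.6875
LCL = c̄ − 3√c̄ = 7.6875 − 3 × 2.7726 = -0.6304 → 0 (cannot be negative)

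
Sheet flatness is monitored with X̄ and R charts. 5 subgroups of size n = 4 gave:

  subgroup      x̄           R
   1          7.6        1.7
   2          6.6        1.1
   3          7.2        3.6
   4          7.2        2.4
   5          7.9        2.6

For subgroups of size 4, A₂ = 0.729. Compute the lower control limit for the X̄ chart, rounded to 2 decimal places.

5.64

X̄̄ = (7.6 + 6.6 + 7.2 + 7.2 + 7.9) / 5 = 36.5000 / 5 = 7.3000
R̄ = (1.7 + 1.1 + 3.6 + 2.4 + 2.6) / 5 = 11.4000 / 5 = 2.2800
LCL = X̄̄ − A₂·R̄ = 7.3000 − 0.729 × 2.2800 = 5.6379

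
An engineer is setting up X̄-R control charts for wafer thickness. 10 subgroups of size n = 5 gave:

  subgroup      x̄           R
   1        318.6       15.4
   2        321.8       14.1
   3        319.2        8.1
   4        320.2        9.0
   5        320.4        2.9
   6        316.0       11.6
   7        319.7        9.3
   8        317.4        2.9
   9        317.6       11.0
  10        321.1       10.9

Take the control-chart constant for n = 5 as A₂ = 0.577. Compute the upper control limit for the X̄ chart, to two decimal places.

X̄̄ = (318.6 + 321.8 + 319.2 + 320.2 + 320.4 + 316.0 + 319.7 + 317.4 + 317.6 + 321.1) / 10 = 3192.0000 / 10 = 319.2000
R̄ = (15.4 + 14.1 + 8.1 + 9.0 + 2.9 + 11.6 + 9.3 + 2.9 + 11.0 + 10.9) / 10 = 95.2000 / 10 = 9.5200
UCL = X̄̄ + A₂·R̄ = 319.2000 + 0.577 × 9.5200 = 324.6930

324.69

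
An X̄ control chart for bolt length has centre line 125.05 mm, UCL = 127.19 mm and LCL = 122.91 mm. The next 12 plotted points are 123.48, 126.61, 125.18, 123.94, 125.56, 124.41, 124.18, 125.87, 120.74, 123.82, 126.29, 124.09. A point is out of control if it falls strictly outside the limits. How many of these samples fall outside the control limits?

1

Compare each point to [122.91, 127.19]: sample 9 = 120.74 < LCL.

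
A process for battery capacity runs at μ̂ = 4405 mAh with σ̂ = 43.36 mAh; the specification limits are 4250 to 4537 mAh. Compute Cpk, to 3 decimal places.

Cpu = (USL − μ̂) / (3σ̂) = (4537 − 4405) / (3 × 43.36) = 1.0148; Cpl = (μ̂ − LSL) / (3σ̂) = (4405 − 4250) / (3 × 43.36) = 1.1916; Cpk = min(Cpu, Cpl) = 1.0148

1.015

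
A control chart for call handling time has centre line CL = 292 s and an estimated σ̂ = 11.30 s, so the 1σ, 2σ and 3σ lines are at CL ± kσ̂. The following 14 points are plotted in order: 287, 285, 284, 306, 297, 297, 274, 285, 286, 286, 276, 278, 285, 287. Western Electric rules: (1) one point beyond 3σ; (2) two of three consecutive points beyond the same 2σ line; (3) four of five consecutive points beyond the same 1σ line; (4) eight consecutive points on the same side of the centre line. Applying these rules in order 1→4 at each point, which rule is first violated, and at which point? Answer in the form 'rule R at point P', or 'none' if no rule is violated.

rule 4 at point 14

Zone of each point (C = within 1σ̂, B = 1σ̂–2σ̂, A = 2σ̂–3σ̂, * = beyond 3σ̂; sign = side of CL): 1:-C, 2:-C, 3:-C, 4:+B, 5:+C, 6:+C, 7:-B, 8:-C, 9:-C, 10:-C, 11:-B, 12:-B, 13:-C, 14:-C
Rule 4 (eight consecutive points on the same side of the centre line) is satisfied at point 14.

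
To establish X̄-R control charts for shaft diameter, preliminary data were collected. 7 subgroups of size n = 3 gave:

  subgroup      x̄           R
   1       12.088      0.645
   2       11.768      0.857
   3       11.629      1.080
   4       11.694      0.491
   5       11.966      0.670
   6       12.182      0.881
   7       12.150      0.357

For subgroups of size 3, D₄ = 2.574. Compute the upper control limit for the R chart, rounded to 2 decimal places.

R̄ = (0.645 + 0.857 + 1.080 + 0.491 + 0.670 + 0.881 + 0.357) / 7 = 4.9810 / 7 = 0.7116
UCL_R = D₄·R̄ = 2.574 × 0.7116 = 1.8316

1.83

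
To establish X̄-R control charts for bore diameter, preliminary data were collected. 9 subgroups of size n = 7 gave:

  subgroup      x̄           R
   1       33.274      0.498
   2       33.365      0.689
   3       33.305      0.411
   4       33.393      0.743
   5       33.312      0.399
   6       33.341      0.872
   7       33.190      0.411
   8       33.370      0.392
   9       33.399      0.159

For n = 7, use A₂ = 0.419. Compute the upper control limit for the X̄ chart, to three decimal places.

33.541

X̄̄ = (33.274 + 33.365 + 33.305 + 33.393 + 33.312 + 33.341 + 33.190 + 33.370 + 33.399) / 9 = 299.9490 / 9 = 33.3277
R̄ = (0.498 + 0.689 + 0.411 + 0.743 + 0.399 + 0.872 + 0.411 + 0.392 + 0.159) / 9 = 4.5740 / 9 = 0.5082
UCL = X̄̄ + A₂·R̄ = 33.3277 + 0.419 × 0.5082 = 33.5406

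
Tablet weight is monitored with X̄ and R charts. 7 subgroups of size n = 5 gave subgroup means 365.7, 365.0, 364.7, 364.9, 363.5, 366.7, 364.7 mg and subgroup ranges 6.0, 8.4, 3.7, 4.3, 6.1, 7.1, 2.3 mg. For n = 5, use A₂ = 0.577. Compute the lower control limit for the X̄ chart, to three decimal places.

361.905

X̄̄ = (365.7 + 365.0 + 364.7 + 364.9 + 363.5 + 366.7 + 364.7) / 7 = 2555.2000 / 7 = 365.0286
R̄ = (6.0 + 8.4 + 3.7 + 4.3 + 6.1 + 7.1 + 2.3) / 7 = 37.9000 / 7 = 5.4143
LCL = X̄̄ − A₂·R̄ = 365.0286 − 0.577 × 5.4143 = 361.9045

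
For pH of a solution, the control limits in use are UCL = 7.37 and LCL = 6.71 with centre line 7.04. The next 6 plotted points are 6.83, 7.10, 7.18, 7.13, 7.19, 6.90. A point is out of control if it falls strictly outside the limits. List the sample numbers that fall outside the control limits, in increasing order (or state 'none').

All 6 points lie within [6.71, 7.37].

none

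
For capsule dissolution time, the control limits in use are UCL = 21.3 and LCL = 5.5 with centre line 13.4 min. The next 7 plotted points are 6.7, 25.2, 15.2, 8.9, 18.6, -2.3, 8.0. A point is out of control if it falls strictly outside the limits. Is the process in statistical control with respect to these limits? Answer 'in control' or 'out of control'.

out of control

Compare each point to [5.5, 21.3]: sample 2 = 25.2 > UCL; sample 6 = -2.3 < LCL.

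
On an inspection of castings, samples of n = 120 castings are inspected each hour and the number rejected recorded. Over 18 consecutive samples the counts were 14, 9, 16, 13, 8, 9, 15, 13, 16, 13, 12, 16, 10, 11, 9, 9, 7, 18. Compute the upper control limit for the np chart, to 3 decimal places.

p̄ = Σdᵢ / (k·n) = 218 / (18 × 120) = 0.10093
UCL = np̄ + 3·√(np̄(1−p̄)) = 12.1111 + 3 × √(12.1111×0.89907) = 12.1111 + 3 × 3.2998 = 22.0106

22.011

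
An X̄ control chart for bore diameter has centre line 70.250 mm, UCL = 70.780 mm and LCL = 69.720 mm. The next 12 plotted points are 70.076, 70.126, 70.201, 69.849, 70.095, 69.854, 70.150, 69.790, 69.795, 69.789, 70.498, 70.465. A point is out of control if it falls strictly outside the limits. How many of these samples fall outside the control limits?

All 12 points lie within [69.720, 70.780].

0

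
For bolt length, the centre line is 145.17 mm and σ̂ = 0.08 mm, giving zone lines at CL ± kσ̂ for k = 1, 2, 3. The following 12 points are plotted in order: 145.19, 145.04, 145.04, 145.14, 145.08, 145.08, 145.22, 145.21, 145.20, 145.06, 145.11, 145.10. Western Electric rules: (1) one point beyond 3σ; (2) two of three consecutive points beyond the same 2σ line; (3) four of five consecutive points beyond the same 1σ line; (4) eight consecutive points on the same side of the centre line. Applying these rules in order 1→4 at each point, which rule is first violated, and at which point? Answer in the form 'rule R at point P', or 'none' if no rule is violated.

Zone of each point (C = within 1σ̂, B = 1σ̂–2σ̂, A = 2σ̂–3σ̂, * = beyond 3σ̂; sign = side of CL): 1:+C, 2:-B, 3:-B, 4:-C, 5:-B, 6:-B, 7:+C, 8:+C, 9:+C, 10:-B, 11:-C, 12:-C
Rule 3 (four of five consecutive points beyond the same 1σ limit) is satisfied at point 6.

rule 3 at point 6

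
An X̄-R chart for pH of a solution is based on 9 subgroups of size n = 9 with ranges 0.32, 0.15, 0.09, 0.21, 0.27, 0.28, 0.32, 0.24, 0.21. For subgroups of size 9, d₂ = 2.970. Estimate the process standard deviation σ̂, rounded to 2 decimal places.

R̄ = (0.32 + 0.15 + 0.09 + 0.21 + 0.27 + 0.28 + 0.32 + 0.24 + 0.21) / 9 = 0.2322
σ̂ = R̄ / d₂ = 0.2322 / 2.970 = 0.0782

0.08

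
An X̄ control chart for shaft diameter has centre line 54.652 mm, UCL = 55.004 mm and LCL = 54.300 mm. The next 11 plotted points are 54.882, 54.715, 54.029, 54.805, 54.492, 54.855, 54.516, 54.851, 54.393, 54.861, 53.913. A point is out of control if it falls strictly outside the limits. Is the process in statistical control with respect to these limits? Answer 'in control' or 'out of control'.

Compare each point to [54.300, 55.004]: sample 3 = 54.029 < LCL; sample 11 = 53.913 < LCL.

out of control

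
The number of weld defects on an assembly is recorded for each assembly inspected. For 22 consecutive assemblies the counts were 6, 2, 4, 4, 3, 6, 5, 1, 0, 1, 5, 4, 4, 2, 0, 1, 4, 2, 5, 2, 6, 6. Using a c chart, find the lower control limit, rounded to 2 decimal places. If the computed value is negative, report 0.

0.00

c̄ = (6 + 2 + 4 + 4 + 3 + 6 + 5 + 1 + 0 + 1 + 5 + 4 + 4 + 2 + 0 + 1 + 4 + 2 + 5 + 2 + 6 + 6) / 22 = 73 / 22 = 3.3182
LCL = c̄ − 3√c̄ = 3.3182 − 3 × 1.8216 = -2.1466 → 0 (cannot be negative)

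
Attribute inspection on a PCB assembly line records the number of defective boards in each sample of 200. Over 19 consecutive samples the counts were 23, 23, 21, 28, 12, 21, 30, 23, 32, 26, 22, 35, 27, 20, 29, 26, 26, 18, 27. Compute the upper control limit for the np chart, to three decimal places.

38.639

p̄ = Σdᵢ / (k·n) = 469 / (19 × 200) = 0.12342
UCL = np̄ + 3·√(np̄(1−p̄)) = 24.6842 + 3 × √(24.6842×0.87658) = 24.6842 + 3 × 4.6516 = 38.6391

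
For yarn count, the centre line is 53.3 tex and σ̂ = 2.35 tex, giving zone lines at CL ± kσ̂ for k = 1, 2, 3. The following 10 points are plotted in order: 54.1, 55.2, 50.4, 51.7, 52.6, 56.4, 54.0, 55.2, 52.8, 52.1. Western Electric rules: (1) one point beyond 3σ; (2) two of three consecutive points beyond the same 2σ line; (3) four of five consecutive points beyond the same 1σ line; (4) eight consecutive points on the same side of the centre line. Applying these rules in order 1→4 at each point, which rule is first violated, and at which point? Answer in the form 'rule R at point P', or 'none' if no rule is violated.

none

Zone of each point (C = within 1σ̂, B = 1σ̂–2σ̂, A = 2σ̂–3σ̂, * = beyond 3σ̂; sign = side of CL): 1:+C, 2:+C, 3:-B, 4:-C, 5:-C, 6:+B, 7:+C, 8:+C, 9:-C, 10:-C
No rule fires across all 10 points.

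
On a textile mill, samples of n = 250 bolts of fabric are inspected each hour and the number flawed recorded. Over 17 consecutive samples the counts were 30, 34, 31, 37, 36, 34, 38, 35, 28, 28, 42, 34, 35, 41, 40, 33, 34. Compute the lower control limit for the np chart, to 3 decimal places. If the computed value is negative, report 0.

p̄ = Σdᵢ / (k·n) = 590 / (17 × 250) = 0.13882
LCL = np̄ − 3·√(np̄(1−p̄)) = 34.7059 − 3 × 5.4670 = 18.3049

18.305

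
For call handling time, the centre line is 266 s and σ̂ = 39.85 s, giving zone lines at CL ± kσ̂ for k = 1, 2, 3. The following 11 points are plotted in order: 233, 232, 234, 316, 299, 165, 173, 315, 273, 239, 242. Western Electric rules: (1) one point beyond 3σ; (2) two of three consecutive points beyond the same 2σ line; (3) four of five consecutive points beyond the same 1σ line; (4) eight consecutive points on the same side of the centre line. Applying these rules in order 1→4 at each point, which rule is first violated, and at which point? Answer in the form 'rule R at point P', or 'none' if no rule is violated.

Zone of each point (C = within 1σ̂, B = 1σ̂–2σ̂, A = 2σ̂–3σ̂, * = beyond 3σ̂; sign = side of CL): 1:-C, 2:-C, 3:-C, 4:+B, 5:+C, 6:-A, 7:-A, 8:+B, 9:+C, 10:-C, 11:-C
Rule 2 (two of three consecutive points beyond the same 2σ limit) is satisfied at point 7.

rule 2 at point 7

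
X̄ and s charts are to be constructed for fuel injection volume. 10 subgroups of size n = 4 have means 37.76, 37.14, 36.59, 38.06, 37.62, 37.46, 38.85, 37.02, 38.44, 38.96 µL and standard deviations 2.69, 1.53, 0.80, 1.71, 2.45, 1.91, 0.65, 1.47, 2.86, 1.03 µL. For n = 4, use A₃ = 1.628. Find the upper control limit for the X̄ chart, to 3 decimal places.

40.574

X̄̄ = (37.76 + 37.14 + 36.59 + 38.06 + 37.62 + 37.46 + 38.85 + 37.02 + 38.44 + 38.96) / 10 = 37.7900
s̄ = (2.69 + 1.53 + 0.80 + 1.71 + 2.45 + 1.91 + 0.65 + 1.47 + 2.86 + 1.03) / 10 = 1.7100
UCL = X̄̄ + A₃·s̄ = 37.7900 + 1.628 × 1.7100 = 40.5739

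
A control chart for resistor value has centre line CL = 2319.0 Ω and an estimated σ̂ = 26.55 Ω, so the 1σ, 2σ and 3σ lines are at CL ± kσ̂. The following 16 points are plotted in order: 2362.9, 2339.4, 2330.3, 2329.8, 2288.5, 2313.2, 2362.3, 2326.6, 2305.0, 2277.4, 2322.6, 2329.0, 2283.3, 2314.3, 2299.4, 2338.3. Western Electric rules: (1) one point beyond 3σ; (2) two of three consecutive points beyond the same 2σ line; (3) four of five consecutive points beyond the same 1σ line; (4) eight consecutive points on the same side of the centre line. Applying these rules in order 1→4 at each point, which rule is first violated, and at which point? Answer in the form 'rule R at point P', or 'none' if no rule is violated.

Zone of each point (C = within 1σ̂, B = 1σ̂–2σ̂, A = 2σ̂–3σ̂, * = beyond 3σ̂; sign = side of CL): 1:+B, 2:+C, 3:+C, 4:+C, 5:-B, 6:-C, 7:+B, 8:+C, 9:-C, 10:-B, 11:+C, 12:+C, 13:-B, 14:-C, 15:-C, 16:+C
No rule fires across all 16 points.

none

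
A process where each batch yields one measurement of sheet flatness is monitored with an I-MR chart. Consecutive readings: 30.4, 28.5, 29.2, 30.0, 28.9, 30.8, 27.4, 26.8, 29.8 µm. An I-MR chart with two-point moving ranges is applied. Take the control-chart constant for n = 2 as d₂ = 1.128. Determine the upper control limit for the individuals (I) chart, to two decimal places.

33.54

X̄ = (30.4 + 28.5 + 29.2 + 30.0 + 28.9 + 30.8 + 27.4 + 26.8 + 29.8) / 9 = 29.0889
Moving ranges: 1.9, 0.7, 0.8, 1.1, 1.9, 3.4, 0.6, 3.0; M̄R̄ = 13.4000 / 8 = 1.6750
UCL = X̄ + 3·M̄R̄/d₂ = 29.0889 + 3 × 1.6750 / 1.128 = 33.5437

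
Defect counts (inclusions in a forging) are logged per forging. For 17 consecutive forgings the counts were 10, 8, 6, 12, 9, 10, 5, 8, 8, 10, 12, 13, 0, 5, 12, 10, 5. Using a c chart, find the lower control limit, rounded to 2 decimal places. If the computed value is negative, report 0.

c̄ = (10 + 8 + 6 + 12 + 9 + 10 + 5 + 8 + 8 + 10 + 12 + 13 + 0 + 5 + 12 + 10 + 5) / 17 = 143 / 17 = 8.4118
LCL = c̄ − 3√c̄ = 8.4118 − 3 × 2.9003 = -0.2891 → 0 (cannot be negative)

0.00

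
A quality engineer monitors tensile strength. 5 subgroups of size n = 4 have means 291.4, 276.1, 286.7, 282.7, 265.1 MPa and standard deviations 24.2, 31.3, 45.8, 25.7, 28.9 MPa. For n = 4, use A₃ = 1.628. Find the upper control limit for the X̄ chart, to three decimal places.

X̄̄ = (291.4 + 276.1 + 286.7 + 282.7 + 265.1) / 5 = 280.4000
s̄ = (24.2 + 31.3 + 45.8 + 25.7 + 28.9) / 5 = 31.1800
UCL = X̄̄ + A₃·s̄ = 280.4000 + 1.628 × 31.1800 = 331.1610

331.161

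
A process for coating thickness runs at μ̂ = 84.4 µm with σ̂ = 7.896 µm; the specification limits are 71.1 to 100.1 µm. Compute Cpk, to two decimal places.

0.56

Cpu = (USL − μ̂) / (3σ̂) = (100.1 − 84.4) / (3 × 7.896) = 0.6628; Cpl = (μ̂ − LSL) / (3σ̂) = (84.4 − 71.1) / (3 × 7.896) = 0.5615; Cpk = min(Cpu, Cpl) = 0.5615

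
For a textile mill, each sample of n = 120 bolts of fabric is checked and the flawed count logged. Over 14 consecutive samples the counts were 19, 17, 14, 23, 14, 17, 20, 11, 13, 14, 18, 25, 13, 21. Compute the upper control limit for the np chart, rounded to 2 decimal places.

28.55

p̄ = Σdᵢ / (k·n) = 239 / (14 × 120) = 0.14226
UCL = np̄ + 3·√(np̄(1−p̄)) = 17.0714 + 3 × √(17.0714×0.85774) = 17.0714 + 3 × 3.8266 = 28.5512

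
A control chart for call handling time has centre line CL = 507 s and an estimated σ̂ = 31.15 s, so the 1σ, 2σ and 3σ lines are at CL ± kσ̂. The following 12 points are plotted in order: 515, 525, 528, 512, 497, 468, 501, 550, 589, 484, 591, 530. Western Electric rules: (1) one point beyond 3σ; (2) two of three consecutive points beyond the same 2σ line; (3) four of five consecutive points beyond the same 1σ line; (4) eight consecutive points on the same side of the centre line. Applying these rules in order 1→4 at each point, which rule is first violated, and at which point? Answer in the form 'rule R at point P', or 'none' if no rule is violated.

rule 2 at point 11

Zone of each point (C = within 1σ̂, B = 1σ̂–2σ̂, A = 2σ̂–3σ̂, * = beyond 3σ̂; sign = side of CL): 1:+C, 2:+C, 3:+C, 4:+C, 5:-C, 6:-B, 7:-C, 8:+B, 9:+A, 10:-C, 11:+A, 12:+C
Rule 2 (two of three consecutive points beyond the same 2σ limit) is satisfied at point 11.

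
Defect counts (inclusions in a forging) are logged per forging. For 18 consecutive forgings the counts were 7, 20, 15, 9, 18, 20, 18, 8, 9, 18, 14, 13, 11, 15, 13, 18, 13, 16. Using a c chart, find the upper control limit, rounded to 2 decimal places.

c̄ = (7 + 20 + 15 + 9 + 18 + 20 + 18 + 8 + 9 + 18 + 14 + 13 + 11 + 15 + 13 + 18 + 13 + 16) / 18 = 255 / 18 = 14.1667
UCL = c̄ + 3√c̄ = 14.1667 + 3 × √14.1667 = 14.1667 + 3 × 3.7639 = 25.4583

25.46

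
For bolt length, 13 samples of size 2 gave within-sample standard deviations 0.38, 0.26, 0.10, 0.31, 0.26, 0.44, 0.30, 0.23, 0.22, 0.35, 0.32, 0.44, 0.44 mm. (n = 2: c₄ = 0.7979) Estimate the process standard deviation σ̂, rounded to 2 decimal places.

0.39

s̄ = (0.38 + 0.26 + 0.10 + 0.31 + 0.26 + 0.44 + 0.30 + 0.23 + 0.22 + 0.35 + 0.32 + 0.44 + 0.44) / 13 = 0.3115
σ̂ = s̄ / c₄ = 0.3115 / 0.7979 = 0.3904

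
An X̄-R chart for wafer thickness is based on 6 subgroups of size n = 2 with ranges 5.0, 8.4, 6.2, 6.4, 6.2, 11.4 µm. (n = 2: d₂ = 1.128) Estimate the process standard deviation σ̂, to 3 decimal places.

6.442

R̄ = (5.0 + 8.4 + 6.2 + 6.4 + 6.2 + 11.4) / 6 = 7.2667
σ̂ = R̄ / d₂ = 7.2667 / 1.128 = 6.4421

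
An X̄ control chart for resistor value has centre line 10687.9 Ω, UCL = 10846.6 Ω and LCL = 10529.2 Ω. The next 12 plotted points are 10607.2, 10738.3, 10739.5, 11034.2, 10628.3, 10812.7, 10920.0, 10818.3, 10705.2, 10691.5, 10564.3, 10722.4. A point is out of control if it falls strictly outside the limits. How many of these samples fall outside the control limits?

Compare each point to [10529.2, 10846.6]: sample 4 = 11034.2 > UCL; sample 7 = 10920.0 > UCL.

2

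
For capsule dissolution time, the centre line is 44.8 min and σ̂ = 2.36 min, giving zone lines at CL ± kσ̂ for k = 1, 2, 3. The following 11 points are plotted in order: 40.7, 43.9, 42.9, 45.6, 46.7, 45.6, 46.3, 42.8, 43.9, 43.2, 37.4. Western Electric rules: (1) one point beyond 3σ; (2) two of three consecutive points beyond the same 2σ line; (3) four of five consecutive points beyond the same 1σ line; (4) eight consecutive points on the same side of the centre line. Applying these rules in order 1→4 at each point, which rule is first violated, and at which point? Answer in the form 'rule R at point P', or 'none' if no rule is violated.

rule 1 at point 11

Zone of each point (C = within 1σ̂, B = 1σ̂–2σ̂, A = 2σ̂–3σ̂, * = beyond 3σ̂; sign = side of CL): 1:-B, 2:-C, 3:-C, 4:+C, 5:+C, 6:+C, 7:+C, 8:-C, 9:-C, 10:-C, 11:-*
Rule 1 (one point beyond the 3σ limits) is satisfied at point 11.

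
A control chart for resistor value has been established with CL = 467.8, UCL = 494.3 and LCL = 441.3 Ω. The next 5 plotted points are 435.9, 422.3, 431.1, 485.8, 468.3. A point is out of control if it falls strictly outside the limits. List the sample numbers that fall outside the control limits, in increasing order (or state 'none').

1, 2, 3

Compare each point to [441.3, 494.3]: sample 1 = 435.9 < LCL; sample 2 = 422.3 < LCL; sample 3 = 431.1 < LCL.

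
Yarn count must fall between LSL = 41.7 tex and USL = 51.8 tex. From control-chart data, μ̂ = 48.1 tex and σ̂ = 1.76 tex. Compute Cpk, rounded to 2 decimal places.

Cpu = (USL − μ̂) / (3σ̂) = (51.8 − 48.1) / (3 × 1.76) = 0.7008; Cpl = (μ̂ − LSL) / (3σ̂) = (48.1 − 41.7) / (3 × 1.76) = 1.2121; Cpk = min(Cpu, Cpl) = 0.7008

0.70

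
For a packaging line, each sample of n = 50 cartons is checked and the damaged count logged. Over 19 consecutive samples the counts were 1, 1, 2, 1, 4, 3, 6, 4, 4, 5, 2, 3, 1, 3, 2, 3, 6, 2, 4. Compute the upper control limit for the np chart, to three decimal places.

8.038

p̄ = Σdᵢ / (k·n) = 57 / (19 × 50) = 0.06000
UCL = np̄ + 3·√(np̄(1−p̄)) = 3.0000 + 3 × √(3.0000×0.94000) = 3.0000 + 3 × 1.6793 = 8.0379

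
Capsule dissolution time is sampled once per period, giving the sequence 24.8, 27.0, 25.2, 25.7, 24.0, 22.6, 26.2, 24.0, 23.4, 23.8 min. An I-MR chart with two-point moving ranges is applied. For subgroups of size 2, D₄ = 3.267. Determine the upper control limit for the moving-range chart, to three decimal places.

5.227

Moving ranges: 2.2, 1.8, 0.5, 1.7, 1.4, 3.6, 2.2, 0.6, 0.4; M̄R̄ = 14.4000 / 9 = 1.6000
UCL_MR = D₄·M̄R̄ = 3.267 × 1.6000 = 5.2272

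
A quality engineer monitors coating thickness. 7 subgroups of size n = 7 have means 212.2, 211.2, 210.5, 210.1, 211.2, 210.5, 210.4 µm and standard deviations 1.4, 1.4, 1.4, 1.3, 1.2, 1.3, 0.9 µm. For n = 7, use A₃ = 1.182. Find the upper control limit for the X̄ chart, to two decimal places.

X̄̄ = (212.2 + 211.2 + 210.5 + 210.1 + 211.2 + 210.5 + 210.4) / 7 = 210.8714
s̄ = (1.4 + 1.4 + 1.4 + 1.3 + 1.2 + 1.3 + 0.9) / 7 = 1.2714
UCL = X̄̄ + A₃·s̄ = 210.8714 + 1.182 × 1.2714 = 212.3743

212.37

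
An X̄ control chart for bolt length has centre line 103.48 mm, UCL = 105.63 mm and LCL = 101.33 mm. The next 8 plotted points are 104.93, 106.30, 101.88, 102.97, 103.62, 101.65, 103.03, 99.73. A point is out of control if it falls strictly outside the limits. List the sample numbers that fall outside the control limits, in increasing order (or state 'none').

2, 8

Compare each point to [101.33, 105.63]: sample 2 = 106.30 > UCL; sample 8 = 99.73 < LCL.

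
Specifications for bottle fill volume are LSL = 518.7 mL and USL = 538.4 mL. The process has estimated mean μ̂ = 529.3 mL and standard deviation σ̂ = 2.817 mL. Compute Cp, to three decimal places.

Cp = (USL − LSL) / (6σ̂) = (538.4 − 518.7) / (6 × 2.817) = 19.7000 / 16.9020 = 1.1655

1.166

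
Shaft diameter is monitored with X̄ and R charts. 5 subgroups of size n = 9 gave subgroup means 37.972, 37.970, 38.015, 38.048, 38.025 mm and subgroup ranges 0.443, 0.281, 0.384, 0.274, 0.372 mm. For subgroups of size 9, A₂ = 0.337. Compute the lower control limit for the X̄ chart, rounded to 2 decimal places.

X̄̄ = (37.972 + 37.970 + 38.015 + 38.048 + 38.025) / 5 = 190.0300 / 5 = 38.0060
R̄ = (0.443 + 0.281 + 0.384 + 0.274 + 0.372) / 5 = 1.7540 / 5 = 0.3508
LCL = X̄̄ − A₂·R̄ = 38.0060 − 0.337 × 0.3508 = 37.8878

37.89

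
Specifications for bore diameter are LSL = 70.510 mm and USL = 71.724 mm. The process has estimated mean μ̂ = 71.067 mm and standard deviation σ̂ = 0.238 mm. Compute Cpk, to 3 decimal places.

0.780

Cpu = (USL − μ̂) / (3σ̂) = (71.724 − 71.067) / (3 × 0.238) = 0.9202; Cpl = (μ̂ − LSL) / (3σ̂) = (71.067 − 70.510) / (3 × 0.238) = 0.7801; Cpk = min(Cpu, Cpl) = 0.7801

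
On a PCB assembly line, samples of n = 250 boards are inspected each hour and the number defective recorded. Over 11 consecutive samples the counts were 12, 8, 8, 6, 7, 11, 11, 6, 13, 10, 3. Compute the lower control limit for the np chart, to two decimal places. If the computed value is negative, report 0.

p̄ = Σdᵢ / (k·n) = 95 / (11 × 250) = 0.03455
LCL = np̄ − 3·√(np̄(1−p̄)) = 8.6364 − 3 × 2.8876 = -0.0263 → 0 (negative, so LCL = 0)

0.00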